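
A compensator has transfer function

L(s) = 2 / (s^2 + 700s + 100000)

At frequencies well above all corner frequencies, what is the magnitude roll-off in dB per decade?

-40 dB/decade

Each pole contributes −20 dB/decade at high frequency; each zero contributes +20 dB/decade.
Net: 0 zero(s) − 2 pole(s) → -40 dB/decade.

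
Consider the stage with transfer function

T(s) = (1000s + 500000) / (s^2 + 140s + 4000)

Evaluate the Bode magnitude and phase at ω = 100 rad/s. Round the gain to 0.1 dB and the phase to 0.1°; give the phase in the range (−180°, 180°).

30.5 dB, -101.9°

Substitute s = j100:
Numerator: 1000(j100) + 500000 = 500000 + j100000
Denominator: (j100)^2 + 140(j100) + 4000 = -6000 + j14000
|N| = √(500000² + 100000²) ≈ 5.099e+05, ∠N ≈ 11.31°
|D| = √(6000² + 14000²) ≈ 15232, ∠D ≈ 113.20°
|T| = 5.099e+05 / 15232 ≈ 33.476
Gain = 20 log₁₀(33.476) ≈ 30.49 dB
∠T = 11.31° − 113.20° = -101.89°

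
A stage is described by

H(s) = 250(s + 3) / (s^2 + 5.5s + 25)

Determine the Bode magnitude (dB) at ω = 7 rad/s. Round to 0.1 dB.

At s = jω = j7:
zero (s+3): 3 + j7 → |·| = √(3²+7²) = √58 ≈ 7.6158, ∠ = arctan(7/3) ≈ 66.80°
quadratic: (j7)² + 5.5·j7 + 25 = -24 + j38.5 → |·| ≈ 45.368, ∠ ≈ 121.94°
|H| = 250 · 7.6158 / 45.368 ≈ 41.967
Gain = 20 log₁₀(41.967) ≈ 32.46 dB

32.5 dB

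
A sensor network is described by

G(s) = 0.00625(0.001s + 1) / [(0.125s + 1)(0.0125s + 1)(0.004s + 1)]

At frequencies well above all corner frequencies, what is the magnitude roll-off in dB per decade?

Each pole contributes −20 dB/decade at high frequency; each zero contributes +20 dB/decade.
Net: 1 zero(s) − 3 pole(s) → -40 dB/decade.

-40 dB/decade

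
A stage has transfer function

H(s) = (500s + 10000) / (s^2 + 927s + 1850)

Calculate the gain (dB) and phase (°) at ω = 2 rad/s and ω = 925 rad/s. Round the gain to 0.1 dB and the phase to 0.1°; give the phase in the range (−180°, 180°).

ω = 2: 11.7 dB, -39.4°; ω = 925: -8.4 dB, -46.1°

Substitute s = j2:
Numerator: 500(j2) + 10000 = 10000 + j1000
Denominator: (j2)^2 + 927(j2) + 1850 = 1846 + j1854
|N| = √(10000² + 1000²) ≈ 10050, ∠N ≈ 5.71°
|D| = √(1846² + 1854²) ≈ 2616.3, ∠D ≈ 45.12°
|H| = 10050 / 2616.3 ≈ 3.8413
Gain = 20 log₁₀(3.8413) ≈ 11.69 dB
∠H = 5.71° − 45.12° = -39.41°

Substitute s = j925:
Numerator: 500(j925) + 10000 = 10000 + j462500
Denominator: (j925)^2 + 927(j925) + 1850 = -853775 + j857475
|N| = √(10000² + 462500²) ≈ 4.6261e+05, ∠N ≈ 88.76°
|D| = √(853775² + 857475²) ≈ 1.21e+06, ∠D ≈ 134.88°
|H| = 4.6261e+05 / 1.21e+06 ≈ 0.38232
Gain = 20 log₁₀(0.38232) ≈ -8.35 dB
∠H = 88.76° − 134.88° = -46.12°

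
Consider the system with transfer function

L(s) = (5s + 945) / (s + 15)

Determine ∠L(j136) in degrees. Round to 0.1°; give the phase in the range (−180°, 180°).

Substitute s = j136:
Numerator: 5(j136) + 945 = 945 + j680
Denominator: (j136) + 15 = 15 + j136
|N| = √(945² + 680²) ≈ 1164.2, ∠N ≈ 35.74°
|D| = √(15² + 136²) ≈ 136.82, ∠D ≈ 83.71°
∠L = 35.74° − 83.71° = -47.97°

-48.0°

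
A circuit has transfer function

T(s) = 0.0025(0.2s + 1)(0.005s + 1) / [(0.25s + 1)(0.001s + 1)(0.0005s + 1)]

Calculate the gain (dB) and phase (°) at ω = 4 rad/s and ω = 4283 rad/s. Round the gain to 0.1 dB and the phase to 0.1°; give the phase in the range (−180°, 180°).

At ω = 4 rad/s:
zero (1 + j4·0.2) = 1 + j0.8 → |·| ≈ 1.2806, ∠ ≈ 38.66°
zero (1 + j4·0.005) = 1 + j0.02 → |·| ≈ 1.0002, ∠ ≈ 1.15°
pole (1 + j4·0.25) = 1 + j1 → |·| ≈ 1.4142, ∠ ≈ 45.00°
pole (1 + j4·0.001) = 1 + j0.004 → |·| ≈ 1, ∠ ≈ 0.23°
pole (1 + j4·0.0005) = 1 + j0.002 → |·| ≈ 1, ∠ ≈ 0.11°
|T| = 0.0025 · 1.2806 · 1.0002 / (1.4142 · 1 · 1) ≈ 0.0022643
Gain = 20 log₁₀(0.0022643) ≈ -52.90 dB
∠T = (38.66° + 1.15°) − (45.00° + 0.23° + 0.11°) = -5.53°

At ω = 4283 rad/s:
zero (1 + j4283·0.2) = 1 + j856.6 → |·| ≈ 856.6, ∠ ≈ 89.93°
zero (1 + j4283·0.005) = 1 + j21.415 → |·| ≈ 21.438, ∠ ≈ 87.33°
pole (1 + j4283·0.25) = 1 + j1070.75 → |·| ≈ 1070.8, ∠ ≈ 89.95°
pole (1 + j4283·0.001) = 1 + j4.283 → |·| ≈ 4.3982, ∠ ≈ 76.86°
pole (1 + j4283·0.0005) = 1 + j2.1415 → |·| ≈ 2.3635, ∠ ≈ 64.97°
|T| = 0.0025 · 856.6 · 21.438 / (1070.8 · 4.3982 · 2.3635) ≈ 0.0041244
Gain = 20 log₁₀(0.0041244) ≈ -47.69 dB
∠T = (89.93° + 87.33°) − (89.95° + 76.86° + 64.97°) = -54.52°

ω = 4: -52.9 dB, -5.5°; ω = 4283: -47.7 dB, -54.5°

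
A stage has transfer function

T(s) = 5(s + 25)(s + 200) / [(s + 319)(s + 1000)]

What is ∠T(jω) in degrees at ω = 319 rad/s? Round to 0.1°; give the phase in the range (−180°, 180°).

80.7°

At s = jω = j319:
zero (s+25): 25 + j319 → |·| = √(25²+319²) = √102386 ≈ 319.98, ∠ = arctan(319/25) ≈ 85.52°
zero (s+200): 200 + j319 → |·| = √(200²+319²) = √141761 ≈ 376.51, ∠ = arctan(319/200) ≈ 57.91°
pole (s+319): 319 + j319 → |·| = √(319²+319²) = √203522 ≈ 451.13, ∠ = arctan(319/319) ≈ 45.00°
pole (s+1000): 1000 + j319 → |·| = √(1000²+319²) = √1101761 ≈ 1049.6, ∠ = arctan(319/1000) ≈ 17.69°
∠T = 143.43° − 62.69° = 80.74°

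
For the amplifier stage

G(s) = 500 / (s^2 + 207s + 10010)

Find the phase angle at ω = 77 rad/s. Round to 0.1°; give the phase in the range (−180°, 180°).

-75.6°

Substitute s = j77:
Numerator: 500 = 500 + j0
Denominator: (j77)^2 + 207(j77) + 10010 = 4081 + j15939
|N| = √(500² + 0²) ≈ 500, ∠N ≈ 0.00°
|D| = √(4081² + 15939²) ≈ 16453, ∠D ≈ 75.64°
∠G = 0.00° − 75.64° = -75.64°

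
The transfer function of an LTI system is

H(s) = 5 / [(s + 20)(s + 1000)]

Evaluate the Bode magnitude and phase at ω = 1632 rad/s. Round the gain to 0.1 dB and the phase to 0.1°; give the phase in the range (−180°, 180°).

-115.9 dB, -147.8°

At s = jω = j1632:
pole (s+20): 20 + j1632 → |·| = √(20²+1632²) = √2663824 ≈ 1632.1, ∠ = arctan(1632/20) ≈ 89.30°
pole (s+1000): 1000 + j1632 → |·| = √(1000²+1632²) = √3663424 ≈ 1914, ∠ = arctan(1632/1000) ≈ 58.50°
|H| = 5 / 3.1238e+06 ≈ 1.6006e-06
Gain = 20 log₁₀(1.6006e-06) ≈ -115.91 dB
∠H = 0.00° − 147.80° = -147.80°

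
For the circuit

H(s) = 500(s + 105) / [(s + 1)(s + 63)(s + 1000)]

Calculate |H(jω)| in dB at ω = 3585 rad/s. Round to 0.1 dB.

At s = jω = j3585:
zero (s+105): 105 + j3585 → |·| = √(105²+3585²) = √12863250 ≈ 3586.5, ∠ = arctan(3585/105) ≈ 88.32°
pole (s+1): 1 + j3585 → |·| = √(1²+3585²) = √12852226 ≈ 3585, ∠ = arctan(3585/1) ≈ 89.98°
pole (s+63): 63 + j3585 → |·| = √(63²+3585²) = √12856194 ≈ 3585.6, ∠ = arctan(3585/63) ≈ 88.99°
pole (s+1000): 1000 + j3585 → |·| = √(1000²+3585²) = √13852225 ≈ 3721.9, ∠ = arctan(3585/1000) ≈ 74.41°
|H| = 500 · 3586.5 / 4.7843e+10 ≈ 3.7482e-05
Gain = 20 log₁₀(3.7482e-05) ≈ -88.52 dB

-88.5 dB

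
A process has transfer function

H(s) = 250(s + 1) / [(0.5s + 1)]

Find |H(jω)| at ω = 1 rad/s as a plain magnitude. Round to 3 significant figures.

At ω = 1 rad/s:
zero (1 + j1·1) = 1 + j1 → |·| ≈ 1.4142, ∠ ≈ 45.00°
pole (1 + j1·0.5) = 1 + j0.5 → |·| ≈ 1.118, ∠ ≈ 26.57°
|H| = 250 · 1.4142 / (1.118) ≈ 316.23

316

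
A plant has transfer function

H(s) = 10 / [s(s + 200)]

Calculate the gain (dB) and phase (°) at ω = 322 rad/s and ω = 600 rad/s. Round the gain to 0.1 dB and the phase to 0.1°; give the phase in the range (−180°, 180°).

ω = 322: -81.7 dB, -148.2°; ω = 600: -91.6 dB, -161.6°

At s = jω = j322:
pole (s+200): 200 + j322 → |·| = √(200²+322²) = √143684 ≈ 379.06, ∠ = arctan(322/200) ≈ 58.15°
pole at origin: |s| = 322, ∠ = 90.00° (in denominator)
|H| = 10 / 1.2206e+05 ≈ 8.1927e-05
Gain = 20 log₁₀(8.1927e-05) ≈ -81.73 dB
∠H = 0.00° − 148.15° = -148.15°

At s = jω = j600:
pole (s+200): 200 + j600 → |·| = √(200²+600²) = √400000 ≈ 632.46, ∠ = arctan(600/200) ≈ 71.57°
pole at origin: |s| = 600, ∠ = 90.00° (in denominator)
|H| = 10 / 3.7948e+05 ≈ 2.6352e-05
Gain = 20 log₁₀(2.6352e-05) ≈ -91.58 dB
∠H = 0.00° − 161.57° = -161.57°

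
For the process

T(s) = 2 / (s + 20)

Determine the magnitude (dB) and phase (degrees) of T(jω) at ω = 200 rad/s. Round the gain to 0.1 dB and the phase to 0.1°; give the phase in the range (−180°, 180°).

-40.0 dB, -84.3°

Substitute s = j200:
Numerator: 2 = 2 + j0
Denominator: (j200) + 20 = 20 + j200
|N| = √(2² + 0²) ≈ 2, ∠N ≈ 0.00°
|D| = √(20² + 200²) ≈ 201, ∠D ≈ 84.29°
|T| = 2 / 201 ≈ 0.0099502
Gain = 20 log₁₀(0.0099502) ≈ -40.04 dB
∠T = 0.00° − 84.29° = -84.29°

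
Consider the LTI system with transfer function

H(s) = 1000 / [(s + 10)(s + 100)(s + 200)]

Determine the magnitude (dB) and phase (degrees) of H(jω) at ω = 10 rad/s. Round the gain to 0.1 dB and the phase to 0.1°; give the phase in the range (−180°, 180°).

-49.1 dB, -53.6°

At s = jω = j10:
pole (s+10): 10 + j10 → |·| = √(10²+10²) = √200 ≈ 14.142, ∠ = arctan(10/10) ≈ 45.00°
pole (s+100): 100 + j10 → |·| = √(100²+10²) = √10100 ≈ 100.5, ∠ = arctan(10/100) ≈ 5.71°
pole (s+200): 200 + j10 → |·| = √(200²+10²) = √40100 ≈ 200.25, ∠ = arctan(10/200) ≈ 2.86°
|H| = 1000 / 2.8461e+05 ≈ 0.0035136
Gain = 20 log₁₀(0.0035136) ≈ -49.08 dB
∠H = 0.00° − 53.57° = -53.57°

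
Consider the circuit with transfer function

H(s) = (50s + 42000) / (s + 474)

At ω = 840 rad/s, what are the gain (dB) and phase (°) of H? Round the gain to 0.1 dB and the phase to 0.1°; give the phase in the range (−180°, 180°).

Substitute s = j840:
Numerator: 50(j840) + 42000 = 42000 + j42000
Denominator: (j840) + 474 = 474 + j840
|N| = √(42000² + 42000²) ≈ 59397, ∠N ≈ 45.00°
|D| = √(474² + 840²) ≈ 964.51, ∠D ≈ 60.56°
|H| = 59397 / 964.51 ≈ 61.583
Gain = 20 log₁₀(61.583) ≈ 35.79 dB
∠H = 45.00° − 60.56° = -15.56°

35.8 dB, -15.6°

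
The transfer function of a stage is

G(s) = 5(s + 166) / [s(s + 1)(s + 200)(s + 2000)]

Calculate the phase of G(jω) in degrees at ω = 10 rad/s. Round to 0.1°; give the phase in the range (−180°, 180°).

-174.0°

At s = jω = j10:
zero (s+166): 166 + j10 → |·| = √(166²+10²) = √27656 ≈ 166.3, ∠ = arctan(10/166) ≈ 3.45°
pole (s+1): 1 + j10 → |·| = √(1²+10²) = √101 ≈ 10.05, ∠ = arctan(10/1) ≈ 84.29°
pole (s+200): 200 + j10 → |·| = √(200²+10²) = √40100 ≈ 200.25, ∠ = arctan(10/200) ≈ 2.86°
pole (s+2000): 2000 + j10 → |·| = √(2000²+10²) = √4000100 ≈ 2000, ∠ = arctan(10/2000) ≈ 0.29°
pole at origin: |s| = 10, ∠ = 90.00° (in denominator)
∠G = 3.45° − 177.44° = -173.99°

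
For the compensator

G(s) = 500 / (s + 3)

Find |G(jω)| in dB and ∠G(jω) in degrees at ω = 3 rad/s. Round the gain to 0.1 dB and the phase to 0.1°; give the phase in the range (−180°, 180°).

41.4 dB, -45.0°

Substitute s = j3:
Numerator: 500 = 500 + j0
Denominator: (j3) + 3 = 3 + j3
|N| = √(500² + 0²) ≈ 500, ∠N ≈ 0.00°
|D| = √(3² + 3²) ≈ 4.2426, ∠D ≈ 45.00°
|G| = 500 / 4.2426 ≈ 117.85
Gain = 20 log₁₀(117.85) ≈ 41.43 dB
∠G = 0.00° − 45.00° = -45.00°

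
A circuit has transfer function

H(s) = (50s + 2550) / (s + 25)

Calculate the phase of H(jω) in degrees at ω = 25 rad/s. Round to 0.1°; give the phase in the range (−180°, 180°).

-18.9°

Substitute s = j25:
Numerator: 50(j25) + 2550 = 2550 + j1250
Denominator: (j25) + 25 = 25 + j25
|N| = √(2550² + 1250²) ≈ 2839.9, ∠N ≈ 26.11°
|D| = √(25² + 25²) ≈ 35.355, ∠D ≈ 45.00°
∠H = 26.11° − 45.00° = -18.89°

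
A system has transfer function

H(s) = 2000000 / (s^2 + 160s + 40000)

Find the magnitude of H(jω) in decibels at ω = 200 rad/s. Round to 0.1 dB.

35.9 dB

At s = jω = j200:
quadratic: (j200)² + 160·j200 + 40000 = 0 + j32000 → |·| ≈ 32000, ∠ ≈ 90.00°
|H| = 2000000 / 32000 ≈ 62.5
Gain = 20 log₁₀(62.5) ≈ 35.92 dB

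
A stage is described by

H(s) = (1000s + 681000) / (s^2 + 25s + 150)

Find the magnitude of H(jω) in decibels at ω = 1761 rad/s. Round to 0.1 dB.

-4.3 dB

Substitute s = j1761:
Numerator: 1000(j1761) + 681000 = 681000 + j1761000
Denominator: (j1761)^2 + 25(j1761) + 150 = -3100971 + j44025
|N| = √(681000² + 1761000²) ≈ 1.8881e+06, ∠N ≈ 68.86°
|D| = √(3100971² + 44025²) ≈ 3.1013e+06, ∠D ≈ 179.19°
|H| = 1.8881e+06 / 3.1013e+06 ≈ 0.60881
Gain = 20 log₁₀(0.60881) ≈ -4.31 dB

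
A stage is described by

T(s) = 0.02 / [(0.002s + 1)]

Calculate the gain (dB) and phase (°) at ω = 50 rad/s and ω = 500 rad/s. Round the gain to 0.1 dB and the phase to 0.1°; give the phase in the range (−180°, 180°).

At ω = 50 rad/s:
pole (1 + j50·0.002) = 1 + j0.1 → |·| ≈ 1.005, ∠ ≈ 5.71°
|T| = 0.02 · 1 / (1.005) ≈ 0.0199
Gain = 20 log₁₀(0.0199) ≈ -34.02 dB
∠T = (0°) − (5.71°) = -5.71°

At ω = 500 rad/s:
pole (1 + j500·0.002) = 1 + j1 → |·| ≈ 1.4142, ∠ ≈ 45.00°
|T| = 0.02 · 1 / (1.4142) ≈ 0.014142
Gain = 20 log₁₀(0.014142) ≈ -36.99 dB
∠T = (0°) − (45.00°) = -45.00°

ω = 50: -34.0 dB, -5.7°; ω = 500: -37.0 dB, -45.0°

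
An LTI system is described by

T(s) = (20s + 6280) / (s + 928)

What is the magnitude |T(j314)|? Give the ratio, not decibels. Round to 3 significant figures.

9.07

Substitute s = j314:
Numerator: 20(j314) + 6280 = 6280 + j6280
Denominator: (j314) + 928 = 928 + j314
|N| = √(6280² + 6280²) ≈ 8881.3, ∠N ≈ 45.00°
|D| = √(928² + 314²) ≈ 979.68, ∠D ≈ 18.69°
|T| = 8881.3 / 979.68 ≈ 9.0655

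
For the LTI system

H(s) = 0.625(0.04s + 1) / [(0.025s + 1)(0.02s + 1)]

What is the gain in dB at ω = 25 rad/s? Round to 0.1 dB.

At ω = 25 rad/s:
zero (1 + j25·0.04) = 1 + j1 → |·| ≈ 1.4142, ∠ ≈ 45.00°
pole (1 + j25·0.025) = 1 + j0.625 → |·| ≈ 1.1792, ∠ ≈ 32.01°
pole (1 + j25·0.02) = 1 + j0.5 → |·| ≈ 1.118, ∠ ≈ 26.57°
|H| = 0.625 · 1.4142 / (1.1792 · 1.118) ≈ 0.67044
Gain = 20 log₁₀(0.67044) ≈ -3.47 dB

-3.5 dB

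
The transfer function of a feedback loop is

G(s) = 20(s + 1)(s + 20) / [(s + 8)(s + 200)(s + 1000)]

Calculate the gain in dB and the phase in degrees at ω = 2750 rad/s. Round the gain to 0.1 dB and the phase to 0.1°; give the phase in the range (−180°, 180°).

-43.3 dB, -66.1°

At s = jω = j2750:
zero (s+1): 1 + j2750 → |·| = √(1²+2750²) = √7562501 ≈ 2750, ∠ = arctan(2750/1) ≈ 89.98°
zero (s+20): 20 + j2750 → |·| = √(20²+2750²) = √7562900 ≈ 2750.1, ∠ = arctan(2750/20) ≈ 89.58°
pole (s+8): 8 + j2750 → |·| = √(8²+2750²) = √7562564 ≈ 2750, ∠ = arctan(2750/8) ≈ 89.83°
pole (s+200): 200 + j2750 → |·| = √(200²+2750²) = √7602500 ≈ 2757.3, ∠ = arctan(2750/200) ≈ 85.84°
pole (s+1000): 1000 + j2750 → |·| = √(1000²+2750²) = √8562500 ≈ 2926.2, ∠ = arctan(2750/1000) ≈ 70.02°
|G| = 20 · 7.5628e+06 / 2.2188e+10 ≈ 0.006817
Gain = 20 log₁₀(0.006817) ≈ -43.33 dB
∠G = 179.56° − 245.69° = -66.13°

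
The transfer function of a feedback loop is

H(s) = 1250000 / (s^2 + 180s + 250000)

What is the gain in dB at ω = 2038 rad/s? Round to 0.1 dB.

At s = jω = j2038:
quadratic: (j2038)² + 180·j2038 + 250000 = -3903444 + j366840 → |·| ≈ 3.9206e+06, ∠ ≈ 174.63°
|H| = 1250000 / 3.9206e+06 ≈ 0.31883
Gain = 20 log₁₀(0.31883) ≈ -9.93 dB

-9.9 dB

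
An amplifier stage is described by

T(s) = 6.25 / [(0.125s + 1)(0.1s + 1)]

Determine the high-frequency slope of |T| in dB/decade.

-40 dB/decade

Each pole contributes −20 dB/decade at high frequency; each zero contributes +20 dB/decade.
Net: 0 zero(s) − 2 pole(s) → -40 dB/decade.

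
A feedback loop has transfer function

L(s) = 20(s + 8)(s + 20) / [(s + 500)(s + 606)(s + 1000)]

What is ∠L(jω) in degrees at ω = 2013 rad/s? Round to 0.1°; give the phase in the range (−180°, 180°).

-33.7°

At s = jω = j2013:
zero (s+8): 8 + j2013 → |·| = √(8²+2013²) = √4052233 ≈ 2013, ∠ = arctan(2013/8) ≈ 89.77°
zero (s+20): 20 + j2013 → |·| = √(20²+2013²) = √4052569 ≈ 2013.1, ∠ = arctan(2013/20) ≈ 89.43°
pole (s+500): 500 + j2013 → |·| = √(500²+2013²) = √4302169 ≈ 2074.2, ∠ = arctan(2013/500) ≈ 76.05°
pole (s+606): 606 + j2013 → |·| = √(606²+2013²) = √4419405 ≈ 2102.2, ∠ = arctan(2013/606) ≈ 73.25°
pole (s+1000): 1000 + j2013 → |·| = √(1000²+2013²) = √5052169 ≈ 2247.7, ∠ = arctan(2013/1000) ≈ 63.58°
∠L = 179.20° − 212.88° = -33.68°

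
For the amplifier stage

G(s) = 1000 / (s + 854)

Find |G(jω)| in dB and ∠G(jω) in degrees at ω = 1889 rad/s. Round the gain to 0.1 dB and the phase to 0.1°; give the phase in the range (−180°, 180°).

At s = jω = j1889:
pole (s+854): 854 + j1889 → |·| = √(854²+1889²) = √4297637 ≈ 2073.1, ∠ = arctan(1889/854) ≈ 65.67°
|G| = 1000 / 2073.1 ≈ 0.48237
Gain = 20 log₁₀(0.48237) ≈ -6.33 dB
∠G = 0.00° − 65.67° = -65.67°

-6.3 dB, -65.7°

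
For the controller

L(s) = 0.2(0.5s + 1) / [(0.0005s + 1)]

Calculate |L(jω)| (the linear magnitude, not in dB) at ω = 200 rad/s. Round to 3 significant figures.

At ω = 200 rad/s:
zero (1 + j200·0.5) = 1 + j100 → |·| ≈ 100, ∠ ≈ 89.43°
pole (1 + j200·0.0005) = 1 + j0.1 → |·| ≈ 1.005, ∠ ≈ 5.71°
|L| = 0.2 · 100 / (1.005) ≈ 19.9

19.9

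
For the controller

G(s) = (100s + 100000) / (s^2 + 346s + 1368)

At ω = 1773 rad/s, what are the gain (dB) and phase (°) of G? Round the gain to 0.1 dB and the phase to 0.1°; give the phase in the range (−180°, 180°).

-23.9 dB, -108.4°

Substitute s = j1773:
Numerator: 100(j1773) + 100000 = 100000 + j177300
Denominator: (j1773)^2 + 346(j1773) + 1368 = -3142161 + j613458
|N| = √(100000² + 177300²) ≈ 2.0356e+05, ∠N ≈ 60.58°
|D| = √(3142161² + 613458²) ≈ 3.2015e+06, ∠D ≈ 168.95°
|G| = 2.0356e+05 / 3.2015e+06 ≈ 0.063583
Gain = 20 log₁₀(0.063583) ≈ -23.93 dB
∠G = 60.58° − 168.95° = -108.37°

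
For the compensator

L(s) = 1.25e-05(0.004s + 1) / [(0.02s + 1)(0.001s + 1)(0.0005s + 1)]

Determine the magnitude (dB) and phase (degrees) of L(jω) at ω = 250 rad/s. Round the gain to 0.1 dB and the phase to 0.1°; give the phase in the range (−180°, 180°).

-109.5 dB, -54.9°

At ω = 250 rad/s:
zero (1 + j250·0.004) = 1 + j1 → |·| ≈ 1.4142, ∠ ≈ 45.00°
pole (1 + j250·0.02) = 1 + j5 → |·| ≈ 5.099, ∠ ≈ 78.69°
pole (1 + j250·0.001) = 1 + j0.25 → |·| ≈ 1.0308, ∠ ≈ 14.04°
pole (1 + j250·0.0005) = 1 + j0.125 → |·| ≈ 1.0078, ∠ ≈ 7.13°
|L| = 1.25e-05 · 1.4142 / (5.099 · 1.0308 · 1.0078) ≈ 3.3372e-06
Gain = 20 log₁₀(3.3372e-06) ≈ -109.53 dB
∠L = (45.00°) − (78.69° + 14.04° + 7.13°) = -54.86°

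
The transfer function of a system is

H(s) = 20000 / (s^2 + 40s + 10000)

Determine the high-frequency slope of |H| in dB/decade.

Each pole contributes −20 dB/decade at high frequency; each zero contributes +20 dB/decade.
Net: 0 zero(s) − 2 pole(s) → -40 dB/decade.

-40 dB/decade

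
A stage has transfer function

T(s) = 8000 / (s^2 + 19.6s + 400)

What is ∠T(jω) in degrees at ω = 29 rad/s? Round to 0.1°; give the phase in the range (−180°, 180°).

At s = jω = j29:
quadratic: (j29)² + 19.6·j29 + 400 = -441 + j568.4 → |·| ≈ 719.42, ∠ ≈ 127.81°
∠T = 0.00° − 127.81° = -127.81°

-127.8°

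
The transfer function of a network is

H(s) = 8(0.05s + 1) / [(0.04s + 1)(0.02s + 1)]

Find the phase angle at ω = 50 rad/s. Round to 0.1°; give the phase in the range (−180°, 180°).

At ω = 50 rad/s:
zero (1 + j50·0.05) = 1 + j2.5 → |·| ≈ 2.6926, ∠ ≈ 68.20°
pole (1 + j50·0.04) = 1 + j2 → |·| ≈ 2.2361, ∠ ≈ 63.43°
pole (1 + j50·0.02) = 1 + j1 → |·| ≈ 1.4142, ∠ ≈ 45.00°
∠H = (68.20°) − (63.43° + 45.00°) = -40.23°

-40.2°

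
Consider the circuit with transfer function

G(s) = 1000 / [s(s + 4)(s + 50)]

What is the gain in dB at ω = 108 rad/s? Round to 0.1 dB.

At s = jω = j108:
pole (s+4): 4 + j108 → |·| = √(4²+108²) = √11680 ≈ 108.07, ∠ = arctan(108/4) ≈ 87.88°
pole (s+50): 50 + j108 → |·| = √(50²+108²) = √14164 ≈ 119.01, ∠ = arctan(108/50) ≈ 65.16°
pole at origin: |s| = 108, ∠ = 90.00° (in denominator)
|G| = 1000 / 1.389e+06 ≈ 0.00071994
Gain = 20 log₁₀(0.00071994) ≈ -62.85 dB

-62.9 dB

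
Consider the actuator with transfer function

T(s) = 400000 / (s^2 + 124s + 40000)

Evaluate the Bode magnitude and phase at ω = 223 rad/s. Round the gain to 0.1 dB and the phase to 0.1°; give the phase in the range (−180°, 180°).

22.7 dB, -109.4°

At s = jω = j223:
quadratic: (j223)² + 124·j223 + 40000 = -9729 + j27652 → |·| ≈ 29314, ∠ ≈ 109.38°
|T| = 400000 / 29314 ≈ 13.645
Gain = 20 log₁₀(13.645) ≈ 22.70 dB
∠T = 0.00° − 109.38° = -109.38°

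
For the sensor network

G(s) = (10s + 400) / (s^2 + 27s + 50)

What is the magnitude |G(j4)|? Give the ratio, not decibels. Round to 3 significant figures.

3.55

Substitute s = j4:
Numerator: 10(j4) + 400 = 400 + j40
Denominator: (j4)^2 + 27(j4) + 50 = 34 + j108
|N| = √(400² + 40²) ≈ 402, ∠N ≈ 5.71°
|D| = √(34² + 108²) ≈ 113.23, ∠D ≈ 72.53°
|G| = 402 / 113.23 ≈ 3.5503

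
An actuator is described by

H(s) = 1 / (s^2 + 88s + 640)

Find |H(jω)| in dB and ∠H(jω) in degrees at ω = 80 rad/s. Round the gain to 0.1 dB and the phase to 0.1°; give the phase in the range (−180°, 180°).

Substitute s = j80:
Numerator: 1 = 1 + j0
Denominator: (j80)^2 + 88(j80) + 640 = -5760 + j7040
|N| = √(1² + 0²) ≈ 1, ∠N ≈ 0.00°
|D| = √(5760² + 7040²) ≈ 9096.1, ∠D ≈ 129.29°
|H| = 1 / 9096.1 ≈ 0.00010994
Gain = 20 log₁₀(0.00010994) ≈ -79.18 dB
∠H = 0.00° − 129.29° = -129.29°

-79.2 dB, -129.3°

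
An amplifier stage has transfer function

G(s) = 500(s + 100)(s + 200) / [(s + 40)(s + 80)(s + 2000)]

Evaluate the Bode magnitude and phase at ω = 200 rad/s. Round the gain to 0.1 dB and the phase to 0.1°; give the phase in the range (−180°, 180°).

At s = jω = j200:
zero (s+100): 100 + j200 → |·| = √(100²+200²) = √50000 ≈ 223.61, ∠ = arctan(200/100) ≈ 63.43°
zero (s+200): 200 + j200 → |·| = √(200²+200²) = √80000 ≈ 282.84, ∠ = arctan(200/200) ≈ 45.00°
pole (s+40): 40 + j200 → |·| = √(40²+200²) = √41600 ≈ 203.96, ∠ = arctan(200/40) ≈ 78.69°
pole (s+80): 80 + j200 → |·| = √(80²+200²) = √46400 ≈ 215.41, ∠ = arctan(200/80) ≈ 68.20°
pole (s+2000): 2000 + j200 → |·| = √(2000²+200²) = √4040000 ≈ 2010, ∠ = arctan(200/2000) ≈ 5.71°
|G| = 500 · 63246 / 8.8309e+07 ≈ 0.35809
Gain = 20 log₁₀(0.35809) ≈ -8.92 dB
∠G = 108.43° − 152.60° = -44.17°

-8.9 dB, -44.2°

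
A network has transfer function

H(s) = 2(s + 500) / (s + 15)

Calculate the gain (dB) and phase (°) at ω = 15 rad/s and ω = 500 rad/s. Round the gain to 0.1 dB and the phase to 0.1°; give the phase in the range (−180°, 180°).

ω = 15: 33.5 dB, -43.3°; ω = 500: 9.0 dB, -43.3°

At s = jω = j15:
zero (s+500): 500 + j15 → |·| = √(500²+15²) = √250225 ≈ 500.22, ∠ = arctan(15/500) ≈ 1.72°
pole (s+15): 15 + j15 → |·| = √(15²+15²) = √450 ≈ 21.213, ∠ = arctan(15/15) ≈ 45.00°
|H| = 2 · 500.22 / 21.213 ≈ 47.162
Gain = 20 log₁₀(47.162) ≈ 33.47 dB
∠H = 1.72° − 45.00° = -43.28°

At s = jω = j500:
zero (s+500): 500 + j500 → |·| = √(500²+500²) = √500000 ≈ 707.11, ∠ = arctan(500/500) ≈ 45.00°
pole (s+15): 15 + j500 → |·| = √(15²+500²) = √250225 ≈ 500.22, ∠ = arctan(500/15) ≈ 88.28°
|H| = 2 · 707.11 / 500.22 ≈ 2.8272
Gain = 20 log₁₀(2.8272) ≈ 9.03 dB
∠H = 45.00° − 88.28° = -43.28°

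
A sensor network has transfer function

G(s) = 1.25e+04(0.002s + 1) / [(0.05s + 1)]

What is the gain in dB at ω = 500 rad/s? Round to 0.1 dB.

At ω = 500 rad/s:
zero (1 + j500·0.002) = 1 + j1 → |·| ≈ 1.4142, ∠ ≈ 45.00°
pole (1 + j500·0.05) = 1 + j25 → |·| ≈ 25.02, ∠ ≈ 87.71°
|G| = 1.25e+04 · 1.4142 / (25.02) ≈ 706.53
Gain = 20 log₁₀(706.53) ≈ 56.98 dB

57.0 dB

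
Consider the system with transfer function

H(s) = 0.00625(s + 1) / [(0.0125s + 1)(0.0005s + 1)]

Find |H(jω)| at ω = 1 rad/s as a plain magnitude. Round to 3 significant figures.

At ω = 1 rad/s:
zero (1 + j1·1) = 1 + j1 → |·| ≈ 1.4142, ∠ ≈ 45.00°
pole (1 + j1·0.0125) = 1 + j0.0125 → |·| ≈ 1.0001, ∠ ≈ 0.72°
pole (1 + j1·0.0005) = 1 + j0.0005 → |·| ≈ 1, ∠ ≈ 0.03°
|H| = 0.00625 · 1.4142 / (1.0001 · 1) ≈ 0.0088379

0.00884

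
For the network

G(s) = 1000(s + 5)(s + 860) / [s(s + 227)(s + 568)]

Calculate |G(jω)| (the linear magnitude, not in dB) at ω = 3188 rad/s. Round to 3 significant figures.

At s = jω = j3188:
zero (s+5): 5 + j3188 → |·| = √(5²+3188²) = √10163369 ≈ 3188, ∠ = arctan(3188/5) ≈ 89.91°
zero (s+860): 860 + j3188 → |·| = √(860²+3188²) = √10902944 ≈ 3302, ∠ = arctan(3188/860) ≈ 74.90°
pole (s+227): 227 + j3188 → |·| = √(227²+3188²) = √10214873 ≈ 3196.1, ∠ = arctan(3188/227) ≈ 85.93°
pole (s+568): 568 + j3188 → |·| = √(568²+3188²) = √10485968 ≈ 3238.2, ∠ = arctan(3188/568) ≈ 79.90°
pole at origin: |s| = 3188, ∠ = 90.00° (in denominator)
|G| = 1000 · 1.0527e+07 / 3.2995e+10 ≈ 0.31905

0.319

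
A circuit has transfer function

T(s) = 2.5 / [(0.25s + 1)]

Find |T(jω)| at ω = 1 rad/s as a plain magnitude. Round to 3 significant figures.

At ω = 1 rad/s:
pole (1 + j1·0.25) = 1 + j0.25 → |·| ≈ 1.0308, ∠ ≈ 14.04°
|T| = 2.5 · 1 / (1.0308) ≈ 2.4253

2.43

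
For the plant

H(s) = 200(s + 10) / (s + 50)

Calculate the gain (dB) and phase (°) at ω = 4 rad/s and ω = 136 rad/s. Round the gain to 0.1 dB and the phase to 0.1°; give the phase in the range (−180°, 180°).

At s = jω = j4:
zero (s+10): 10 + j4 → |·| = √(10²+4²) = √116 ≈ 10.77, ∠ = arctan(4/10) ≈ 21.80°
pole (s+50): 50 + j4 → |·| = √(50²+4²) = √2516 ≈ 50.16, ∠ = arctan(4/50) ≈ 4.57°
|H| = 200 · 10.77 / 50.16 ≈ 42.943
Gain = 20 log₁₀(42.943) ≈ 32.66 dB
∠H = 21.80° − 4.57° = 17.23°

At s = jω = j136:
zero (s+10): 10 + j136 → |·| = √(10²+136²) = √18596 ≈ 136.37, ∠ = arctan(136/10) ≈ 85.79°
pole (s+50): 50 + j136 → |·| = √(50²+136²) = √20996 ≈ 144.9, ∠ = arctan(136/50) ≈ 69.81°
|H| = 200 · 136.37 / 144.9 ≈ 188.23
Gain = 20 log₁₀(188.23) ≈ 45.49 dB
∠H = 85.79° − 69.81° = 15.98°

ω = 4: 32.7 dB, 17.2°; ω = 136: 45.5 dB, 16.0°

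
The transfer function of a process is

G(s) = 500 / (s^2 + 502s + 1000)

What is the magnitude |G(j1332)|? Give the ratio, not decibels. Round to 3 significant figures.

0.000264

Substitute s = j1332:
Numerator: 500 = 500 + j0
Denominator: (j1332)^2 + 502(j1332) + 1000 = -1773224 + j668664
|N| = √(500² + 0²) ≈ 500, ∠N ≈ 0.00°
|D| = √(1773224² + 668664²) ≈ 1.8951e+06, ∠D ≈ 159.34°
|G| = 500 / 1.8951e+06 ≈ 0.00026384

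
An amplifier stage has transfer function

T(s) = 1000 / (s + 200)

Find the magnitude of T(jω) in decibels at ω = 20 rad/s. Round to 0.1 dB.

Substitute s = j20:
Numerator: 1000 = 1000 + j0
Denominator: (j20) + 200 = 200 + j20
|N| = √(1000² + 0²) ≈ 1000, ∠N ≈ 0.00°
|D| = √(200² + 20²) ≈ 201, ∠D ≈ 5.71°
|T| = 1000 / 201 ≈ 4.9751
Gain = 20 log₁₀(4.9751) ≈ 13.94 dB

13.9 dB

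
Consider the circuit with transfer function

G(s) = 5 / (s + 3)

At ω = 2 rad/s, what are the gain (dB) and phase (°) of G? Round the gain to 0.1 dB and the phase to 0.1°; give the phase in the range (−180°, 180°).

Substitute s = j2:
Numerator: 5 = 5 + j0
Denominator: (j2) + 3 = 3 + j2
|N| = √(5² + 0²) ≈ 5, ∠N ≈ 0.00°
|D| = √(3² + 2²) ≈ 3.6056, ∠D ≈ 33.69°
|G| = 5 / 3.6056 ≈ 1.3867
Gain = 20 log₁₀(1.3867) ≈ 2.84 dB
∠G = 0.00° − 33.69° = -33.69°

2.8 dB, -33.7°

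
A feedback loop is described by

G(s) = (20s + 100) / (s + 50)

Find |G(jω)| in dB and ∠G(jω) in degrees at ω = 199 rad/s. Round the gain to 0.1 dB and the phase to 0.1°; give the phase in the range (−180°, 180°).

Substitute s = j199:
Numerator: 20(j199) + 100 = 100 + j3980
Denominator: (j199) + 50 = 50 + j199
|N| = √(100² + 3980²) ≈ 3981.3, ∠N ≈ 88.56°
|D| = √(50² + 199²) ≈ 205.19, ∠D ≈ 75.90°
|G| = 3981.3 / 205.19 ≈ 19.403
Gain = 20 log₁₀(19.403) ≈ 25.76 dB
∠G = 88.56° − 75.90° = 12.66°

25.8 dB, 12.7°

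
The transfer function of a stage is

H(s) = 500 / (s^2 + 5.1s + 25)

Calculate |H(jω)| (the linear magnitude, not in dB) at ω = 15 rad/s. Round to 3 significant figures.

At s = jω = j15:
quadratic: (j15)² + 5.1·j15 + 25 = -200 + j76.5 → |·| ≈ 214.13, ∠ ≈ 159.07°
|H| = 500 / 214.13 ≈ 2.335

2.34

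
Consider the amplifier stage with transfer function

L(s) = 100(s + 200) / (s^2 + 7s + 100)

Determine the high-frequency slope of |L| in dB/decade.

-20 dB/decade

Each pole contributes −20 dB/decade at high frequency; each zero contributes +20 dB/decade.
Net: 1 zero(s) − 2 pole(s) → -20 dB/decade.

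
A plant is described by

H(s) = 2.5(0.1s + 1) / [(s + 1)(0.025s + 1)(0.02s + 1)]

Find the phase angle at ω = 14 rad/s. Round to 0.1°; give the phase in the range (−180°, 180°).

At ω = 14 rad/s:
zero (1 + j14·0.1) = 1 + j1.4 → |·| ≈ 1.7205, ∠ ≈ 54.46°
pole (1 + j14·1) = 1 + j14 → |·| ≈ 14.036, ∠ ≈ 85.91°
pole (1 + j14·0.025) = 1 + j0.35 → |·| ≈ 1.0595, ∠ ≈ 19.29°
pole (1 + j14·0.02) = 1 + j0.28 → |·| ≈ 1.0385, ∠ ≈ 15.64°
∠H = (54.46°) − (85.91° + 19.29° + 15.64°) = -66.38°

-66.4°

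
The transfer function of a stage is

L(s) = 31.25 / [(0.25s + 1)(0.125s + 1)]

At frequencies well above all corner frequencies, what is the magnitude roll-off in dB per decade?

-40 dB/decade

Each pole contributes −20 dB/decade at high frequency; each zero contributes +20 dB/decade.
Net: 0 zero(s) − 2 pole(s) → -40 dB/decade.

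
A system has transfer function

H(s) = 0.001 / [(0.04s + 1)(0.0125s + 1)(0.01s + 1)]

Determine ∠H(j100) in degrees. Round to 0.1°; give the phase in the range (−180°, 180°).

At ω = 100 rad/s:
pole (1 + j100·0.04) = 1 + j4 → |·| ≈ 4.1231, ∠ ≈ 75.96°
pole (1 + j100·0.0125) = 1 + j1.25 → |·| ≈ 1.6008, ∠ ≈ 51.34°
pole (1 + j100·0.01) = 1 + j1 → |·| ≈ 1.4142, ∠ ≈ 45.00°
∠H = (0°) − (75.96° + 51.34° + 45.00°) = -172.30°

-172.3°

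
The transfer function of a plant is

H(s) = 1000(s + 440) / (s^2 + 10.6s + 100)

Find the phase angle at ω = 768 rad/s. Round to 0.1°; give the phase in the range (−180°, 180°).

-119.0°

At s = jω = j768:
zero (s+440): 440 + j768 → |·| = √(440²+768²) = √783424 ≈ 885.11, ∠ = arctan(768/440) ≈ 60.19°
quadratic: (j768)² + 10.6·j768 + 100 = -589724 + j8140.8 → |·| ≈ 5.8978e+05, ∠ ≈ 179.21°
∠H = 60.19° − 179.21° = -119.02°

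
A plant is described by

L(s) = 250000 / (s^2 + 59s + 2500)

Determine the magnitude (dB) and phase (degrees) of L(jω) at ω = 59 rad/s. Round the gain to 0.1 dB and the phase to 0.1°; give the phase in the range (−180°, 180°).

At s = jω = j59:
quadratic: (j59)² + 59·j59 + 2500 = -981 + j3481 → |·| ≈ 3616.6, ∠ ≈ 105.74°
|L| = 250000 / 3616.6 ≈ 69.126
Gain = 20 log₁₀(69.126) ≈ 36.79 dB
∠L = 0.00° − 105.74° = -105.74°

36.8 dB, -105.7°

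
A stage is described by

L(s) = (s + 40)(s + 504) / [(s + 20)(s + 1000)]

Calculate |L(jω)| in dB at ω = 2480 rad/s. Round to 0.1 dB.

-0.5 dB

At s = jω = j2480:
zero (s+40): 40 + j2480 → |·| = √(40²+2480²) = √6152000 ≈ 2480.3, ∠ = arctan(2480/40) ≈ 89.08°
zero (s+504): 504 + j2480 → |·| = √(504²+2480²) = √6404416 ≈ 2530.7, ∠ = arctan(2480/504) ≈ 78.51°
pole (s+20): 20 + j2480 → |·| = √(20²+2480²) = √6150800 ≈ 2480.1, ∠ = arctan(2480/20) ≈ 89.54°
pole (s+1000): 1000 + j2480 → |·| = √(1000²+2480²) = √7150400 ≈ 2674, ∠ = arctan(2480/1000) ≈ 68.04°
|L| = 1 · 6.2769e+06 / 6.6318e+06 ≈ 0.94649
Gain = 20 log₁₀(0.94649) ≈ -0.48 dB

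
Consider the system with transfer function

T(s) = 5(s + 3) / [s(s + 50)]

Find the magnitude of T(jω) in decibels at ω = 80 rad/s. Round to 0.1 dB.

At s = jω = j80:
zero (s+3): 3 + j80 → |·| = √(3²+80²) = √6409 ≈ 80.056, ∠ = arctan(80/3) ≈ 87.85°
pole (s+50): 50 + j80 → |·| = √(50²+80²) = √8900 ≈ 94.34, ∠ = arctan(80/50) ≈ 57.99°
pole at origin: |s| = 80, ∠ = 90.00° (in denominator)
|T| = 5 · 80.056 / 7547.2 ≈ 0.053037
Gain = 20 log₁₀(0.053037) ≈ -25.51 dB

-25.5 dB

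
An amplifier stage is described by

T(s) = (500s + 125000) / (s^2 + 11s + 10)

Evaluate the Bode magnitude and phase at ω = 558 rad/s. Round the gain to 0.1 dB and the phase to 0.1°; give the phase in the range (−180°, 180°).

-0.2 dB, -113.0°

Substitute s = j558:
Numerator: 500(j558) + 125000 = 125000 + j279000
Denominator: (j558)^2 + 11(j558) + 10 = -311354 + j6138
|N| = √(125000² + 279000²) ≈ 3.0572e+05, ∠N ≈ 65.87°
|D| = √(311354² + 6138²) ≈ 3.1141e+05, ∠D ≈ 178.87°
|T| = 3.0572e+05 / 3.1141e+05 ≈ 0.98173
Gain = 20 log₁₀(0.98173) ≈ -0.16 dB
∠T = 65.87° − 178.87° = -113.00°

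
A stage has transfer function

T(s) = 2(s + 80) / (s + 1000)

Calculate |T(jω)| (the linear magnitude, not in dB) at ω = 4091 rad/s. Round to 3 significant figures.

1.94

At s = jω = j4091:
zero (s+80): 80 + j4091 → |·| = √(80²+4091²) = √16742681 ≈ 4091.8, ∠ = arctan(4091/80) ≈ 88.88°
pole (s+1000): 1000 + j4091 → |·| = √(1000²+4091²) = √17736281 ≈ 4211.4, ∠ = arctan(4091/1000) ≈ 76.26°
|T| = 2 · 4091.8 / 4211.4 ≈ 1.9432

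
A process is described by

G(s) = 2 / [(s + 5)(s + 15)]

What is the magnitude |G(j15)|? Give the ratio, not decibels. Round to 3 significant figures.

0.00596

At s = jω = j15:
pole (s+5): 5 + j15 → |·| = √(5²+15²) = √250 ≈ 15.811, ∠ = arctan(15/5) ≈ 71.57°
pole (s+15): 15 + j15 → |·| = √(15²+15²) = √450 ≈ 21.213, ∠ = arctan(15/15) ≈ 45.00°
|G| = 2 / 335.4 ≈ 0.005963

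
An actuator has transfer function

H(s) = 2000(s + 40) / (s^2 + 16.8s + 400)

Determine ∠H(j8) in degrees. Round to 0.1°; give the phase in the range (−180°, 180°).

At s = jω = j8:
zero (s+40): 40 + j8 → |·| = √(40²+8²) = √1664 ≈ 40.792, ∠ = arctan(8/40) ≈ 11.31°
quadratic: (j8)² + 16.8·j8 + 400 = 336 + j134.4 → |·| ≈ 361.88, ∠ ≈ 21.80°
∠H = 11.31° − 21.80° = -10.49°

-10.5°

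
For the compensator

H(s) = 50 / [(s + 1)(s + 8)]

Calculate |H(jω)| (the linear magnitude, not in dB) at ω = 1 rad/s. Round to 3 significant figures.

4.39

At s = jω = j1:
pole (s+1): 1 + j1 → |·| = √(1²+1²) = √2 ≈ 1.4142, ∠ = arctan(1/1) ≈ 45.00°
pole (s+8): 8 + j1 → |·| = √(8²+1²) = √65 ≈ 8.0623, ∠ = arctan(1/8) ≈ 7.13°
|H| = 50 / 11.402 ≈ 4.3852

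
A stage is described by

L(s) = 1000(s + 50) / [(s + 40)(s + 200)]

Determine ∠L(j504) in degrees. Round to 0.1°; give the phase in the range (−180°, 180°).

-69.5°

At s = jω = j504:
zero (s+50): 50 + j504 → |·| = √(50²+504²) = √256516 ≈ 506.47, ∠ = arctan(504/50) ≈ 84.33°
pole (s+40): 40 + j504 → |·| = √(40²+504²) = √255616 ≈ 505.58, ∠ = arctan(504/40) ≈ 85.46°
pole (s+200): 200 + j504 → |·| = √(200²+504²) = √294016 ≈ 542.23, ∠ = arctan(504/200) ≈ 68.36°
∠L = 84.33° − 153.82° = -69.49°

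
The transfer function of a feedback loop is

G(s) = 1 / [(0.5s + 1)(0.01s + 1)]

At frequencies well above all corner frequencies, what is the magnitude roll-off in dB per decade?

-40 dB/decade

Each pole contributes −20 dB/decade at high frequency; each zero contributes +20 dB/decade.
Net: 0 zero(s) − 2 pole(s) → -40 dB/decade.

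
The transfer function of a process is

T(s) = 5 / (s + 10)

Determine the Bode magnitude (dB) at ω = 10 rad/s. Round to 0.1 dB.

-9.0 dB

At s = jω = j10:
pole (s+10): 10 + j10 → |·| = √(10²+10²) = √200 ≈ 14.142, ∠ = arctan(10/10) ≈ 45.00°
|T| = 5 / 14.142 ≈ 0.35356
Gain = 20 log₁₀(0.35356) ≈ -9.03 dB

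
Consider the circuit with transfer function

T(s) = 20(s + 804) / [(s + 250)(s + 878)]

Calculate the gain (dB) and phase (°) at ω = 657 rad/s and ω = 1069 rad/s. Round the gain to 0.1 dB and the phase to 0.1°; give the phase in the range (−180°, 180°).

ω = 657: -31.4 dB, -66.7°; ω = 1069: -35.1 dB, -74.4°

At s = jω = j657:
zero (s+804): 804 + j657 → |·| = √(804²+657²) = √1078065 ≈ 1038.3, ∠ = arctan(657/804) ≈ 39.25°
pole (s+250): 250 + j657 → |·| = √(250²+657²) = √494149 ≈ 702.96, ∠ = arctan(657/250) ≈ 69.17°
pole (s+878): 878 + j657 → |·| = √(878²+657²) = √1202533 ≈ 1096.6, ∠ = arctan(657/878) ≈ 36.81°
|T| = 20 · 1038.3 / 7.7087e+05 ≈ 0.026938
Gain = 20 log₁₀(0.026938) ≈ -31.39 dB
∠T = 39.25° − 105.98° = -66.73°

At s = jω = j1069:
zero (s+804): 804 + j1069 → |·| = √(804²+1069²) = √1789177 ≈ 1337.6, ∠ = arctan(1069/804) ≈ 53.05°
pole (s+250): 250 + j1069 → |·| = √(250²+1069²) = √1205261 ≈ 1097.8, ∠ = arctan(1069/250) ≈ 76.84°
pole (s+878): 878 + j1069 → |·| = √(878²+1069²) = √1913645 ≈ 1383.3, ∠ = arctan(1069/878) ≈ 50.60°
|T| = 20 · 1337.6 / 1.5186e+06 ≈ 0.017616
Gain = 20 log₁₀(0.017616) ≈ -35.08 dB
∠T = 53.05° − 127.44° = -74.39°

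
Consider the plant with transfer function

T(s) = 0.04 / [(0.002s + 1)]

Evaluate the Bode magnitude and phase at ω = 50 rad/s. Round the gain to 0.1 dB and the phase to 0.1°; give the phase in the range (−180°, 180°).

-28.0 dB, -5.7°

At ω = 50 rad/s:
pole (1 + j50·0.002) = 1 + j0.1 → |·| ≈ 1.005, ∠ ≈ 5.71°
|T| = 0.04 · 1 / (1.005) ≈ 0.039801
Gain = 20 log₁₀(0.039801) ≈ -28.00 dB
∠T = (0°) − (5.71°) = -5.71°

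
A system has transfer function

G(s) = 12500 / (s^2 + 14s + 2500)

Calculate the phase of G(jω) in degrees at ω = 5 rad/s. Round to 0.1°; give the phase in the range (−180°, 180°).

-1.6°

At s = jω = j5:
quadratic: (j5)² + 14·j5 + 2500 = 2475 + j70 → |·| ≈ 2476, ∠ ≈ 1.62°
∠G = 0.00° − 1.62° = -1.62°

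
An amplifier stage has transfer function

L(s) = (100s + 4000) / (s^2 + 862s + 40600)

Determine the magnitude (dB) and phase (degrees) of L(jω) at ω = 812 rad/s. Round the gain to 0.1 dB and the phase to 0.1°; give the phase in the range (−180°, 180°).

Substitute s = j812:
Numerator: 100(j812) + 4000 = 4000 + j81200
Denominator: (j812)^2 + 862(j812) + 40600 = -618744 + j699944
|N| = √(4000² + 81200²) ≈ 81298, ∠N ≈ 87.18°
|D| = √(618744² + 699944²) ≈ 9.3422e+05, ∠D ≈ 131.48°
|L| = 81298 / 9.3422e+05 ≈ 0.087022
Gain = 20 log₁₀(0.087022) ≈ -21.21 dB
∠L = 87.18° − 131.48° = -44.30°

-21.2 dB, -44.3°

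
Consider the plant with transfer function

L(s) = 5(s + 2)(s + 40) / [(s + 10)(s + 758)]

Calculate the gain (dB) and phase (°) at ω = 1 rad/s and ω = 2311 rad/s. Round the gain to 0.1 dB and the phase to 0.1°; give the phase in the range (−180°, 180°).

At s = jω = j1:
zero (s+2): 2 + j1 → |·| = √(2²+1²) = √5 ≈ 2.2361, ∠ = arctan(1/2) ≈ 26.57°
zero (s+40): 40 + j1 → |·| = √(40²+1²) = √1601 ≈ 40.012, ∠ = arctan(1/40) ≈ 1.43°
pole (s+10): 10 + j1 → |·| = √(10²+1²) = √101 ≈ 10.05, ∠ = arctan(1/10) ≈ 5.71°
pole (s+758): 758 + j1 → |·| = √(758²+1²) = √574565 ≈ 758, ∠ = arctan(1/758) ≈ 0.08°
|L| = 5 · 89.471 / 7617.9 ≈ 0.058724
Gain = 20 log₁₀(0.058724) ≈ -24.62 dB
∠L = 28.00° − 5.79° = 22.21°

At s = jω = j2311:
zero (s+2): 2 + j2311 → |·| = √(2²+2311²) = √5340725 ≈ 2311, ∠ = arctan(2311/2) ≈ 89.95°
zero (s+40): 40 + j2311 → |·| = √(40²+2311²) = √5342321 ≈ 2311.3, ∠ = arctan(2311/40) ≈ 89.01°
pole (s+10): 10 + j2311 → |·| = √(10²+2311²) = √5340821 ≈ 2311, ∠ = arctan(2311/10) ≈ 89.75°
pole (s+758): 758 + j2311 → |·| = √(758²+2311²) = √5915285 ≈ 2432.1, ∠ = arctan(2311/758) ≈ 71.84°
|L| = 5 · 5.3414e+06 / 5.6206e+06 ≈ 4.7516
Gain = 20 log₁₀(4.7516) ≈ 13.54 dB
∠L = 178.96° − 161.59° = 17.37°

ω = 1: -24.6 dB, 22.2°; ω = 2311: 13.5 dB, 17.4°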